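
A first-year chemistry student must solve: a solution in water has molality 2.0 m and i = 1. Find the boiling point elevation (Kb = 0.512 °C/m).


ΔTb = Kb × m × i
= 0.512 × 2.0 × 1
= 1.024 °C

1.024 °C


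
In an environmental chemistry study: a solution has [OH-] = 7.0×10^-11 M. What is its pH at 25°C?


pOH = -log10([OH-]) = -log10(7.0×10^-11)
= 11 - log10(7.0) = 10.15
pH = 14 - pOH = 14 - 10.15 = 3.85

3.85


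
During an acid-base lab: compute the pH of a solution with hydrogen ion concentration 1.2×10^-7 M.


pH = -log10([H+]) = -log10(1.2×10^-7)
= 7 - log10(1.2)
= 7 - 0.08
= 6.92

6.92


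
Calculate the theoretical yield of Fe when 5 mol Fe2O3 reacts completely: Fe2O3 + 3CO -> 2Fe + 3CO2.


Mole ratio Fe:Fe2O3 = 2:1
n(Fe) = 5 × 2/1 = 10.000 mol
mass = 10.000 × 55.85 = 558.5 g

558.5 g


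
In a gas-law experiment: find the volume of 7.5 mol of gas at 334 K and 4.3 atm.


PV = nRT  (R = 0.08206 L·atm/(mol·K))
V = nRT/P = 7.5×0.08206×334/4.3
= 47.805 L

47.805 L


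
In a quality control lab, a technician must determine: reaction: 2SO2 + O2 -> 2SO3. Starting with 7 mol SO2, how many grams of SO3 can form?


Mole ratio SO3:SO2 = 2:2
n(SO3) = 7 × 2/2 = 7.000 mol
mass = 7.000 × 80.07 = 560.49 g

560.49 g


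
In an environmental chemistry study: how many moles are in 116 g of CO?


M(CO) = 28.01 g/mol
n = mass/M = 116/28.01 = 4.1414 mol

4.1414 mol


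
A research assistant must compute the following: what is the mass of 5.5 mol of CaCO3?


M(CaCO3) = 100.09 g/mol
mass = n × M = 5.5 × 100.09 = 550.50 g

550.50 g


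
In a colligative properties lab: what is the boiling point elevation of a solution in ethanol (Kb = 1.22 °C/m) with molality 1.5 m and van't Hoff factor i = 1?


ΔTb = Kb × m × i
= 1.22 × 1.5 × 1
= 1.83 °C

1.83 °C


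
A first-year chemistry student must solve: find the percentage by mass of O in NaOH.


M(NaOH) = 1×22.99 + 1×16.0 + 1×1.008 = 39.998 g/mol
Mass of O = 1 × 16.0 = 16.00 g/mol
% O = 16.00/39.998 × 100 = 40.00%

40.00%


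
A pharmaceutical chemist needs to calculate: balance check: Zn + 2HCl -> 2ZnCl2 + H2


Equation: Zn + 2HCl -> 2ZnCl2 + H2
Check atoms: Cl: 2≠4, H: 2=2, Zn: 1≠2
Not balanced

No, not balanced


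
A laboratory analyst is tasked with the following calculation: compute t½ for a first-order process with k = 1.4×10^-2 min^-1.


t½ = ln2/k = 0.693147/(1.4×10^-2 min^-1)
= 49.51 min

49.51 min


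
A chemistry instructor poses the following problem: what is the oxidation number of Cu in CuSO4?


Sulfate is -2, so Cu = +2
Oxidation number: +2

+2


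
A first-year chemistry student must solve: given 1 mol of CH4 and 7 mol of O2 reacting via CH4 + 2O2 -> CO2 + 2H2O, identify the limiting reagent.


Mole ratio available / coefficient:
  CH4: 1/1 = 1.000
  O2: 7/2 = 3.500
Smaller ratio is limiting.

CH4


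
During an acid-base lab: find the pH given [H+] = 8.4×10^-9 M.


pH = -log10([H+]) = -log10(8.4×10^-9)
= 9 - log10(8.4)
= 9 - 0.92
= 8.08

8.08


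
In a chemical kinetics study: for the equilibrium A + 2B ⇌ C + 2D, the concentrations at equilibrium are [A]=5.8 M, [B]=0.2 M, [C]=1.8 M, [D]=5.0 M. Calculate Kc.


Kc = [C][D]^2/([A][B]^2)
= (1.8^1 × 5.0^2)/(5.8^1 × 0.2^2)
= 45/0.232
= 194.0

194.0


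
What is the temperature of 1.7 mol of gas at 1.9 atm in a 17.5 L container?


PV = nRT  (R = 0.08206 L·atm/(mol·K))
T = PV/(nR) = 1.9×17.5/(1.7×0.08206)
= 33.25/0.139502
= 238.35 K

238.35 K


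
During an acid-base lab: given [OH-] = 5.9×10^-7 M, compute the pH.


pOH = -log10([OH-]) = -log10(5.9×10^-7)
= 7 - log10(5.9) = 6.23
pH = 14 - pOH = 14 - 6.23 = 7.77

7.77


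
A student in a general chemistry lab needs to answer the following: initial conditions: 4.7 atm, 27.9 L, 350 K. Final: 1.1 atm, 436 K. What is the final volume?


P1V1/T1 = P2V2/T2
V2 = P1V1T2/(T1P2)
= 4.7×27.9×436/(350×1.1)
= 148.5 L

148.5 L


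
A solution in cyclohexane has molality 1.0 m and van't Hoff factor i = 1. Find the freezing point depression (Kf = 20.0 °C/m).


ΔTf = Kf × m × i
= 20.0 × 1.0 × 1
= 20.0 °C

20.0 °C


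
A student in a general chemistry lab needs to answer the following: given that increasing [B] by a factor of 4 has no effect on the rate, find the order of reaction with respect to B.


rate ∝ [B]^n
rate ∝ [B]^0
Order in B: 0

0


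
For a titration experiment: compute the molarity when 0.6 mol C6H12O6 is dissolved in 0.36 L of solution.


M = n/V = 0.6/0.36 = 1.667 mol/L

1.667 M


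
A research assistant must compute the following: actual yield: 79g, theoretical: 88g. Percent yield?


% yield = actual/theoretical × 100
= 79/88 × 100
= 89.77%

89.77%


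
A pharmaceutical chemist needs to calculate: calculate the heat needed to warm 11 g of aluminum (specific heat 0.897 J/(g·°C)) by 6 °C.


q = mcΔT = 11 × 0.897 × 6
= 59.20 J

59.20 J


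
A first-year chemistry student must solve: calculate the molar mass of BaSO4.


M(BaSO4) = 1×137.33 + 1×32.07 + 4×16.0
= 137.33 + 32.07 + 64.0
= 233.4 g/mol

233.4 g/mol


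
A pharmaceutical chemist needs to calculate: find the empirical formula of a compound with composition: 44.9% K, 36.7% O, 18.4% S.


Assume 100 g sample. Moles of each element:
  K: 44.9/39.1 = 1.148 mol
  O: 36.7/16.0 = 2.294 mol
  S: 18.4/32.07 = 0.574 mol
Divide by smallest (0.574):
  K: 1.148/0.574 = 2.0
  O: 2.294/0.574 = 4.0
  S: 0.574/0.574 = 1.0
Empirical formula: K2SO4

K2SO4


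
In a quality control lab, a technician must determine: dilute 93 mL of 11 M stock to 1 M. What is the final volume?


C1V1 = C2V2
11 × 93 = 1 × V2
V2 = 1023/1 = 1023.0 mL

1023.0 mL


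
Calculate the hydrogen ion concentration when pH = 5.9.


[H+] = 10^(-pH) = 10^(-5.9)
= 1.26×10^-6 M

1.26×10^-6 M


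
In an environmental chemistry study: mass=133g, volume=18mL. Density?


ρ = mass/volume
= 133/18
= 7.389 g/mL

7.389 g/mL


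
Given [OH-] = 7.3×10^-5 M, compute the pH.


pOH = -log10([OH-]) = -log10(7.3×10^-5)
= 5 - log10(7.3) = 4.14
pH = 14 - pOH = 14 - 4.14 = 9.86

9.86


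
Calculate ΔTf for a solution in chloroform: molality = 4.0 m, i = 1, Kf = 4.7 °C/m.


ΔTf = Kf × m × i
= 4.7 × 4.0 × 1
= 18.8 °C

18.8 °C


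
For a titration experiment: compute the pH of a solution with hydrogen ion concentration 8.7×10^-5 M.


pH = -log10([H+]) = -log10(8.7×10^-5)
= 5 - log10(8.7)
= 5 - 0.94
= 4.06

4.06


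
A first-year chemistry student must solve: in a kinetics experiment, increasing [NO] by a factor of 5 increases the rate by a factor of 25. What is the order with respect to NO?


rate ∝ [NO]^n
5^n = 25 → n = 2
Order in NO: 2

2


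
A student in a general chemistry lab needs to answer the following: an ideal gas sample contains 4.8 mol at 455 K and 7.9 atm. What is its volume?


PV = nRT  (R = 0.08206 L·atm/(mol·K))
V = nRT/P = 4.8×0.08206×455/7.9
= 22.686 L

22.686 L


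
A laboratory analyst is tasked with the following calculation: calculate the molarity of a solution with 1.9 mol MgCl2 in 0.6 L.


M = n/V = 1.9/0.6 = 3.167 mol/L

3.167 M


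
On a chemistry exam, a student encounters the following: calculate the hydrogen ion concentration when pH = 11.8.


[H+] = 10^(-pH) = 10^(-11.8)
= 1.58×10^-12 M

1.58×10^-12 M


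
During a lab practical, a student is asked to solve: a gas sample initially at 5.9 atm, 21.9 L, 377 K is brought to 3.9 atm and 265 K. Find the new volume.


P1V1/T1 = P2V2/T2
V2 = P1V1T2/(T1P2)
= 5.9×21.9×265/(377×3.9)
= 23.288 L

23.288 L


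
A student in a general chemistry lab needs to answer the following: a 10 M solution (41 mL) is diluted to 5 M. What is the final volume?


C1V1 = C2V2
10 × 41 = 5 × V2
V2 = 410/5 = 82.0 mL

82.0 mL


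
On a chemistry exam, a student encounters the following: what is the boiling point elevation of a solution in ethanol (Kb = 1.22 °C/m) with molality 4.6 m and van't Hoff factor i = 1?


ΔTb = Kb × m × i
= 1.22 × 4.6 × 1
= 5.612 °C

5.612 °C


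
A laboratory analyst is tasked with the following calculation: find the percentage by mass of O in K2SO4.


M(K2SO4) = 2×39.1 + 1×32.07 + 4×16.0 = 174.27 g/mol
Mass of O = 4 × 16.0 = 64.00 g/mol
% O = 64.00/174.27 × 100 = 36.72%

36.72%


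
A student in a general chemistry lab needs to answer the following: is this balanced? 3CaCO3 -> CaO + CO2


Equation: 3CaCO3 -> CaO + CO2
Check atoms: C: 3≠1, Ca: 3≠1, O: 9≠3
Not balanced

No, not balanced


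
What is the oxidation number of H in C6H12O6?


H is +1 with nonmetals
Oxidation number: +1

+1


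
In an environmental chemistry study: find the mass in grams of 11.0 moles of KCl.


M(KCl) = 74.55 g/mol
mass = n × M = 11.0 × 74.55 = 820.05 g

820.05 g


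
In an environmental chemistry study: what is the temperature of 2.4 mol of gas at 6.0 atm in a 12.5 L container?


PV = nRT  (R = 0.08206 L·atm/(mol·K))
T = PV/(nR) = 6.0×12.5/(2.4×0.08206)
= 75.00/0.196944
= 380.82 K

380.82 K


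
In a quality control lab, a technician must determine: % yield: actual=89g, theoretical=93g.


% yield = actual/theoretical × 100
= 89/93 × 100
= 95.7%

95.7%


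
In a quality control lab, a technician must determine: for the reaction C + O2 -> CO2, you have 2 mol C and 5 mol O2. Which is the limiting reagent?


Mole ratio available / coefficient:
  C: 2/1 = 2.000
  O2: 5/1 = 5.000
Smaller ratio is limiting.

C


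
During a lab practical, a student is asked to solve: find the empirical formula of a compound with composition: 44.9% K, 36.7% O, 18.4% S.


Assume 100 g sample. Moles of each element:
  K: 44.9/39.1 = 1.148 mol
  O: 36.7/16.0 = 2.294 mol
  S: 18.4/32.07 = 0.574 mol
Divide by smallest (0.574):
  K: 1.148/0.574 = 2.0
  O: 2.294/0.574 = 4.0
  S: 0.574/0.574 = 1.0
Empirical formula: K2SO4

K2SO4


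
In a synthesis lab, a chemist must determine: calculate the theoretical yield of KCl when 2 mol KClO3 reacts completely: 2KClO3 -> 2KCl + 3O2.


Mole ratio KCl:KClO3 = 2:2
n(KCl) = 2 × 2/2 = 2.000 mol
mass = 2.000 × 74.55 = 149.1 g

149.1 g


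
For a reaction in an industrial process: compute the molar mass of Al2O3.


M(Al2O3) = 2×26.98 + 3×16.0
= 53.96 + 48.0
= 101.96 g/mol

101.96 g/mol


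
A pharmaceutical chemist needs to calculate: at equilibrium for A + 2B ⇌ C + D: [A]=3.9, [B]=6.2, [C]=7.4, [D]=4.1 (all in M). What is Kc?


Kc = [C][D]/([A][B]^2)
= (7.4^1 × 4.1^1)/(3.9^1 × 6.2^2)
= 30.34/149.916
= 0.2024

0.2024


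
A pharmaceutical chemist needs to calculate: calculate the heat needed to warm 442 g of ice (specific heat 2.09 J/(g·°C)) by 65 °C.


q = mcΔT = 442 × 2.09 × 65
= 60045.70 J

60045.70 J


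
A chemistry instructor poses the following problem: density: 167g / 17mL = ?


ρ = mass/volume
= 167/17
= 9.824 g/mL

9.824 g/mL


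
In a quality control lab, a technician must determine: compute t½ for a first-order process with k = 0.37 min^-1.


t½ = ln2/k = 0.693147/(0.37 min^-1)
= 1.873 min

1.873 min


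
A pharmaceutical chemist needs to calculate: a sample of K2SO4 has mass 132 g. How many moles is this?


M(K2SO4) = 174.27 g/mol
n = mass/M = 132/174.27 = 0.7574 mol

0.7574 mol


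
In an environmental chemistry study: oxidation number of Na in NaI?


Group 1 metal: +1
Oxidation number: +1

+1


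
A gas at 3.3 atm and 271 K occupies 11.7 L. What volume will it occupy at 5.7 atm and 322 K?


P1V1/T1 = P2V2/T2
V2 = P1V1T2/(T1P2)
= 3.3×11.7×322/(271×5.7)
= 8.048 L

8.048 L


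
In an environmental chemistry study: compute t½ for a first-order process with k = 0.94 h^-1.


t½ = ln2/k = 0.693147/(0.94 h^-1)
= 0.7374 h

0.7374 h


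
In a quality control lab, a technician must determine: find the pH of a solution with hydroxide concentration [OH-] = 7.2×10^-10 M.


pOH = -log10([OH-]) = -log10(7.2×10^-10)
= 10 - log10(7.2) = 9.14
pH = 14 - pOH = 14 - 9.14 = 4.86

4.86


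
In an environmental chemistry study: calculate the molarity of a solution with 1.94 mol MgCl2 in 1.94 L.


M = n/V = 1.94/1.94 = 1.000 mol/L

1.000 M


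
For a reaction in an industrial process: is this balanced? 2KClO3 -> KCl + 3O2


Equation: 2KClO3 -> KCl + 3O2
Check atoms: Cl: 2≠1, K: 2≠1, O: 6=6
Not balanced

No, not balanced


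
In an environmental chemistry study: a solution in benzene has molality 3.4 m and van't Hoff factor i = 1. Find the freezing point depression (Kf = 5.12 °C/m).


ΔTf = Kf × m × i
= 5.12 × 3.4 × 1
= 17.408 °C

17.408 °C


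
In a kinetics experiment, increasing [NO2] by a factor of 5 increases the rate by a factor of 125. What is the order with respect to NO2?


rate ∝ [NO2]^n
5^n = 125 → n = 3
Order in NO2: 3

3


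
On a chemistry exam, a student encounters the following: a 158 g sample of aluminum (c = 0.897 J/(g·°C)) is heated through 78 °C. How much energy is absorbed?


q = mcΔT = 158 × 0.897 × 78
= 11054.63 J

11054.63 J


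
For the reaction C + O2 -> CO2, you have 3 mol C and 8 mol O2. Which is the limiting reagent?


Mole ratio available / coefficient:
  C: 3/1 = 3.000
  O2: 8/1 = 8.000
Smaller ratio is limiting.

C


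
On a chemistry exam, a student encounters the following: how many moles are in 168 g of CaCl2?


M(CaCl2) = 110.98 g/mol
n = mass/M = 168/110.98 = 1.5138 mol

1.5138 mol


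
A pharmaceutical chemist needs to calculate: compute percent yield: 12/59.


% yield = actual/theoretical × 100
= 12/59 × 100
= 20.34%

20.34%


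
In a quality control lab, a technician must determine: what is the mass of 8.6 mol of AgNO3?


M(AgNO3) = 169.88 g/mol
mass = n × M = 8.6 × 169.88 = 1460.97 g

1460.97 g


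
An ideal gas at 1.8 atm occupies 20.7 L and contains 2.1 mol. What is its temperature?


PV = nRT  (R = 0.08206 L·atm/(mol·K))
T = PV/(nR) = 1.8×20.7/(2.1×0.08206)
= 37.26/0.172326
= 216.22 K

216.22 K


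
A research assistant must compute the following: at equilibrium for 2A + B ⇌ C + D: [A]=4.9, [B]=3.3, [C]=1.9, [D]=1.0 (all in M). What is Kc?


Kc = [C][D]/([A]^2[B])
= (1.9^1 × 1.0^1)/(4.9^2 × 3.3^1)
= 1.9/79.233
= 0.02398

0.02398


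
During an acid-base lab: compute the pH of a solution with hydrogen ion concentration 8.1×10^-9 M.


pH = -log10([H+]) = -log10(8.1×10^-9)
= 9 - log10(8.1)
= 9 - 0.91
= 8.09

8.09


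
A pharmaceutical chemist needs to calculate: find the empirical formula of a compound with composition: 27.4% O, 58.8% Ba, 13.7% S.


Assume 100 g sample. Moles of each element:
  O: 27.4/16.0 = 1.712 mol
  Ba: 58.8/137.33 = 0.428 mol
  S: 13.7/32.07 = 0.427 mol
Divide by smallest (0.427):
  O: 1.712/0.427 = 4.01
  Ba: 0.428/0.427 = 1.0
  S: 0.427/0.427 = 1.0
Empirical formula: BaSO4

BaSO4


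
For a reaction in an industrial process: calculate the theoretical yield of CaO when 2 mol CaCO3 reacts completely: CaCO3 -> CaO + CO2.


Mole ratio CaO:CaCO3 = 1:1
n(CaO) = 2 × 1/1 = 2.000 mol
mass = 2.000 × 56.08 = 112.16 g

112.16 g


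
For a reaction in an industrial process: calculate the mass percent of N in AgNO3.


M(AgNO3) = 1×107.87 + 1×14.01 + 3×16.0 = 169.88 g/mol
Mass of N = 1 × 14.01 = 14.01 g/mol
% N = 14.01/169.88 × 100 = 8.25%

8.25%


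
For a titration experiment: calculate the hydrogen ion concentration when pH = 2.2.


[H+] = 10^(-pH) = 10^(-2.2)
= 6.31×10^-3 M

6.31×10^-3 M


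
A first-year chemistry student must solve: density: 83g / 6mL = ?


ρ = mass/volume
= 83/6
= 13.833 g/mL

13.833 g/mL


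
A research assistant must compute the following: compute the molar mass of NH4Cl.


M(NH4Cl) = 1×14.01 + 4×1.008 + 1×35.45
= 14.01 + 4.03 + 35.45
= 53.49 g/mol

53.49 g/mol


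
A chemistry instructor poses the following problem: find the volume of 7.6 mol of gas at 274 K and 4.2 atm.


PV = nRT  (R = 0.08206 L·atm/(mol·K))
V = nRT/P = 7.6×0.08206×274/4.2
= 40.686 L

40.686 L


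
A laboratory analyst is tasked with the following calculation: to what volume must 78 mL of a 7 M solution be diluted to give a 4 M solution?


C1V1 = C2V2
7 × 78 = 4 × V2
V2 = 546/4 = 136.5 mL

136.5 mL


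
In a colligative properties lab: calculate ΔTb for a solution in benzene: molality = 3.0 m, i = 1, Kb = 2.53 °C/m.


ΔTb = Kb × m × i
= 2.53 × 3.0 × 1
= 7.59 °C

7.59 °C


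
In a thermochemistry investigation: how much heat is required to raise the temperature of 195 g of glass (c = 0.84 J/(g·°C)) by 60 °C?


q = mcΔT = 195 × 0.84 × 60
= 9828.00 J

9828.00 J


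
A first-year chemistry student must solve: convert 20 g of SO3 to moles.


M(SO3) = 80.07 g/mol
n = mass/M = 20/80.07 = 0.2498 mol

0.2498 mol


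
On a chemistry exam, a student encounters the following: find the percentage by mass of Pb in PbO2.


M(PbO2) = 1×207.2 + 2×16.0 = 239.20 g/mol
Mass of Pb = 1 × 207.2 = 207.20 g/mol
% Pb = 207.20/239.20 × 100 = 86.62%

86.62%


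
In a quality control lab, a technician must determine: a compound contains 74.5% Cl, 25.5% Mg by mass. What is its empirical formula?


Assume 100 g sample. Moles of each element:
  Cl: 74.5/35.45 = 2.102 mol
  Mg: 25.5/24.31 = 1.049 mol
Divide by smallest (1.049):
  Cl: 2.102/1.049 = 2.0
  Mg: 1.049/1.049 = 1.0
Empirical formula: MgCl2

MgCl2


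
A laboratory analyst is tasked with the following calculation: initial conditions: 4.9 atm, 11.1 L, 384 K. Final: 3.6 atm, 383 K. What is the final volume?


P1V1/T1 = P2V2/T2
V2 = P1V1T2/(T1P2)
= 4.9×11.1×383/(384×3.6)
= 15.069 L

15.069 L


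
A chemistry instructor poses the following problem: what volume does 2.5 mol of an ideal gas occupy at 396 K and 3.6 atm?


PV = nRT  (R = 0.08206 L·atm/(mol·K))
V = nRT/P = 2.5×0.08206×396/3.6
= 22.567 L

22.567 L


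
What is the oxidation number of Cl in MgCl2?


halide: -1
Oxidation number: -1

-1


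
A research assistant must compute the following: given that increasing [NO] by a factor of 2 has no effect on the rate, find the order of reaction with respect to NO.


rate ∝ [NO]^n
rate ∝ [NO]^0
Order in NO: 0

0


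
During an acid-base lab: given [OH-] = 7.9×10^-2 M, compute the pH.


pOH = -log10([OH-]) = -log10(7.9×10^-2)
= 2 - log10(7.9) = 1.1
pH = 14 - pOH = 14 - 1.1 = 12.9

12.9


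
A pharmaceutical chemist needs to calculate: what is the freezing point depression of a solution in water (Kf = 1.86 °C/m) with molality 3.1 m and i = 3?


ΔTf = Kf × m × i
= 1.86 × 3.1 × 3
= 17.298 °C

17.298 °C


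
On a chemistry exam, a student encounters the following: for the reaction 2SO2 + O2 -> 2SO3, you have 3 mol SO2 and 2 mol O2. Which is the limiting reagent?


Mole ratio available / coefficient:
  SO2: 3/2 = 1.500
  O2: 2/1 = 2.000
Smaller ratio is limiting.

SO2


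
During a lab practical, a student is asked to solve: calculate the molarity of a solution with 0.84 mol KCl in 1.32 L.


M = n/V = 0.84/1.32 = 0.636 mol/L

0.636 M


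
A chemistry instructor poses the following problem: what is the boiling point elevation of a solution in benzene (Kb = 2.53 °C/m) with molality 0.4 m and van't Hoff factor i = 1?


ΔTb = Kb × m × i
= 2.53 × 0.4 × 1
= 1.012 °C

1.012 °C


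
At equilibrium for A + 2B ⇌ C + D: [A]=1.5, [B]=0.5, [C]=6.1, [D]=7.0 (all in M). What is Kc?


Kc = [C][D]/([A][B]^2)
= (6.1^1 × 7.0^1)/(1.5^1 × 0.5^2)
= 42.7/0.375
= 113.9

113.9


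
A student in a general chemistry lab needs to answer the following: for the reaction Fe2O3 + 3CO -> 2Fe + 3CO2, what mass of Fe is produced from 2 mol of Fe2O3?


Mole ratio Fe:Fe2O3 = 2:1
n(Fe) = 2 × 2/1 = 4.000 mol
mass = 4.000 × 55.85 = 223.4 g

223.4 g


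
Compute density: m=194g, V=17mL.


ρ = mass/volume
= 194/17
= 11.412 g/mL

11.412 g/mL


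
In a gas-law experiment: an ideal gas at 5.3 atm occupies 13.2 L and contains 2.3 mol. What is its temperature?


PV = nRT  (R = 0.08206 L·atm/(mol·K))
T = PV/(nR) = 5.3×13.2/(2.3×0.08206)
= 69.96/0.188738
= 370.67 K

370.67 K


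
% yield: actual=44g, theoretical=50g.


% yield = actual/theoretical × 100
= 44/50 × 100
= 88.0%

88.0%


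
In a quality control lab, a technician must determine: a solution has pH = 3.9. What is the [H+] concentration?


[H+] = 10^(-pH) = 10^(-3.9)
= 1.26×10^-4 M

1.26×10^-4 M


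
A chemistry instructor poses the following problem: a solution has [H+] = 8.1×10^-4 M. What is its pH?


pH = -log10([H+]) = -log10(8.1×10^-4)
= 4 - log10(8.1)
= 4 - 0.91
= 3.09

3.09


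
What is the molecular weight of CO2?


M(CO2) = 1×12.01 + 2×16.0
= 12.01 + 32.0
= 44.01 g/mol

44.01 g/mol


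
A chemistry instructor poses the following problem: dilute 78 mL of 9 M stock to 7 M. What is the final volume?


C1V1 = C2V2
9 × 78 = 7 × V2
V2 = 702/7 = 100.29 mL

100.29 mL


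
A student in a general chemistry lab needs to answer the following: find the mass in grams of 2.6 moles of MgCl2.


M(MgCl2) = 95.21 g/mol
mass = n × M = 2.6 × 95.21 = 247.55 g

247.55 g


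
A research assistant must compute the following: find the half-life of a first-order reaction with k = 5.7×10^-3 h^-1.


t½ = ln2/k = 0.693147/(5.7×10^-3 h^-1)
= 121.6 h

121.6 h


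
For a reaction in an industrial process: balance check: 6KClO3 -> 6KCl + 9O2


Equation: 6KClO3 -> 6KCl + 9O2
Check atoms: Cl: 6=6, K: 6=6, O: 18=18
Balanced

Yes, balanced


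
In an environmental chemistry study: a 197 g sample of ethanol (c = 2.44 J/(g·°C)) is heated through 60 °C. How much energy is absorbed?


q = mcΔT = 197 × 2.44 × 60
= 28840.80 J

28840.80 J


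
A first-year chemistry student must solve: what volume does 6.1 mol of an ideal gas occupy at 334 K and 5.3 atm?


PV = nRT  (R = 0.08206 L·atm/(mol·K))
V = nRT/P = 6.1×0.08206×334/5.3
= 31.545 L

31.545 L


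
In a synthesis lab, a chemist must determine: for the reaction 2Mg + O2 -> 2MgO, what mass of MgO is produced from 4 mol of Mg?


Mole ratio MgO:Mg = 2:2
n(MgO) = 4 × 2/2 = 4.000 mol
mass = 4.000 × 40.31 = 161.24 g

161.24 g


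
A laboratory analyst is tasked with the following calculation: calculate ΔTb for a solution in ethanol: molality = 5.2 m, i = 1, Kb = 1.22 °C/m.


ΔTb = Kb × m × i
= 1.22 × 5.2 × 1
= 6.344 °C

6.344 °C


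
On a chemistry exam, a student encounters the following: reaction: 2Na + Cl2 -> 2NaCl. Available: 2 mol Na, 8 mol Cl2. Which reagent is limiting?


Mole ratio available / coefficient:
  Na: 2/2 = 1.000
  Cl2: 8/1 = 8.000
Smaller ratio is limiting.

Na


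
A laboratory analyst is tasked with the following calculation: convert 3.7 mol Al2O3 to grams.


M(Al2O3) = 101.96 g/mol
mass = n × M = 3.7 × 101.96 = 377.25 g

377.25 g


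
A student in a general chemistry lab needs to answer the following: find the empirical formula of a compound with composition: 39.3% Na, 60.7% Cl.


Assume 100 g sample. Moles of each element:
  Na: 39.3/22.99 = 1.709 mol
  Cl: 60.7/35.45 = 1.712 mol
Divide by smallest (1.709):
  Na: 1.709/1.709 = 1.0
  Cl: 1.712/1.709 = 1.0
Empirical formula: NaCl

NaCl


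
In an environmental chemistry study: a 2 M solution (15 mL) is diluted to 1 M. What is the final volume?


C1V1 = C2V2
2 × 15 = 1 × V2
V2 = 30/1 = 30.0 mL

30.0 mL


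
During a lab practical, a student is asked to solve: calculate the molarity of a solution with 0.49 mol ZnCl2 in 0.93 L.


M = n/V = 0.49/0.93 = 0.527 mol/L

0.527 M


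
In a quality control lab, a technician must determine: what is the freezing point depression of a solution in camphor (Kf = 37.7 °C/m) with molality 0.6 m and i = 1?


ΔTf = Kf × m × i
= 37.7 × 0.6 × 1
= 22.62 °C

22.62 °C


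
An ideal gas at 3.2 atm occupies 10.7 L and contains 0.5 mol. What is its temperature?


PV = nRT  (R = 0.08206 L·atm/(mol·K))
T = PV/(nR) = 3.2×10.7/(0.5×0.08206)
= 34.24/0.041030
= 834.51 K

834.51 K


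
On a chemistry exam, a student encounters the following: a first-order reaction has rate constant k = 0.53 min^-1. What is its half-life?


t½ = ln2/k = 0.693147/(0.53 min^-1)
= 1.308 min

1.308 min


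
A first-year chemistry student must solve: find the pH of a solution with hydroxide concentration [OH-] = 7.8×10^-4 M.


pOH = -log10([OH-]) = -log10(7.8×10^-4)
= 4 - log10(7.8) = 3.11
pH = 14 - pOH = 14 - 3.11 = 10.89

10.89


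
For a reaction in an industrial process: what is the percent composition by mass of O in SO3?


M(SO3) = 1×32.07 + 3×16.0 = 80.07 g/mol
Mass of O = 3 × 16.0 = 48.00 g/mol
% O = 48.00/80.07 × 100 = 59.95%

59.95%


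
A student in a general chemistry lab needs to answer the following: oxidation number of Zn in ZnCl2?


Zn is +2
Oxidation number: +2

+2


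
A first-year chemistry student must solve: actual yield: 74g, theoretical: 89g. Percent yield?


% yield = actual/theoretical × 100
= 74/89 × 100
= 83.15%

83.15%


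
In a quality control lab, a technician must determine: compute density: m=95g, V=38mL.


ρ = mass/volume
= 95/38
= 2.5 g/mL

2.5 g/mL


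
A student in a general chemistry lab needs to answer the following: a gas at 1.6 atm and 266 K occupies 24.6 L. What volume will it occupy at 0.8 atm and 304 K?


P1V1/T1 = P2V2/T2
V2 = P1V1T2/(T1P2)
= 1.6×24.6×304/(266×0.8)
= 56.229 L

56.229 L


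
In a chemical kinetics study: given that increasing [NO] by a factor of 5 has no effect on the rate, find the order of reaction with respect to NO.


rate ∝ [NO]^n
rate ∝ [NO]^0
Order in NO: 0

0


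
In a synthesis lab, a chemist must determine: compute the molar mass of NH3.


M(NH3) = 1×14.01 + 3×1.008
= 14.01 + 3.02
= 17.03 g/mol

17.03 g/mol


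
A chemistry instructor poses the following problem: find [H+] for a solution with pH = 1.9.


[H+] = 10^(-pH) = 10^(-1.9)
= 1.26×10^-2 M

1.26×10^-2 M


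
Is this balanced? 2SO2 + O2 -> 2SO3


Equation: 2SO2 + O2 -> 2SO3
Check atoms: O: 6=6, S: 2=2
Balanced

Yes, balanced


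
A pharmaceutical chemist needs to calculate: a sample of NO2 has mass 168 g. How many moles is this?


M(NO2) = 46.01 g/mol
n = mass/M = 168/46.01 = 3.6514 mol

3.6514 mol


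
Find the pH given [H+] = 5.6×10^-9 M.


pH = -log10([H+]) = -log10(5.6×10^-9)
= 9 - log10(5.6)
= 9 - 0.75
= 8.25

8.25


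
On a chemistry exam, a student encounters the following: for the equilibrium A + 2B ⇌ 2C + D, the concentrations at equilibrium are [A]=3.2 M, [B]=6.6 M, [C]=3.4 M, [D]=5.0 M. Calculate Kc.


Kc = [C]^2[D]/([A][B]^2)
= (3.4^2 × 5.0^1)/(3.2^1 × 6.6^2)
= 57.8/139.392
= 0.4147

0.4147


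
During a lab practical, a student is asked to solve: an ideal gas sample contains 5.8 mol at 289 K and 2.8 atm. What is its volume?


PV = nRT  (R = 0.08206 L·atm/(mol·K))
V = nRT/P = 5.8×0.08206×289/2.8
= 49.125 L

49.125 L


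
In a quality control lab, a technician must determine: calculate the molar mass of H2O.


M(H2O) = 2×1.008 + 1×16.0
= 2.02 + 16.0
= 18.02 g/mol

18.02 g/mol


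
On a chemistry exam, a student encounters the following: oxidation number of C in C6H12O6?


6x + 12(+1) + 6(-2) = 0, so x = +0
Oxidation number: +0

+0


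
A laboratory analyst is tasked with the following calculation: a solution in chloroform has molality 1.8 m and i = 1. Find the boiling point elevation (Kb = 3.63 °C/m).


ΔTb = Kb × m × i
= 3.63 × 1.8 × 1
= 6.534 °C

6.534 °C


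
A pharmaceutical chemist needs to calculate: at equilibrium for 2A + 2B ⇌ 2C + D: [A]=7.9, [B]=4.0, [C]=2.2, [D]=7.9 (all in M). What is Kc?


Kc = [C]^2[D]/([A]^2[B]^2)
= (2.2^2 × 7.9^1)/(7.9^2 × 4.0^2)
= 38.236/998.56
= 0.03829

0.03829


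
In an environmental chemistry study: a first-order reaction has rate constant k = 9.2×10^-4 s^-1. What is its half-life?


t½ = ln2/k = 0.693147/(9.2×10^-4 s^-1)
= 753.4 s

753.4 s


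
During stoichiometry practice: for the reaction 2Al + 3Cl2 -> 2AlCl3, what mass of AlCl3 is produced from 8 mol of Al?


Mole ratio AlCl3:Al = 2:2
n(AlCl3) = 8 × 2/2 = 8.000 mol
mass = 8.000 × 133.33 = 1066.64 g

1066.64 g


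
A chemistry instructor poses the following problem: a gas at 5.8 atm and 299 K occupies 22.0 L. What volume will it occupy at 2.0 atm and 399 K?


P1V1/T1 = P2V2/T2
V2 = P1V1T2/(T1P2)
= 5.8×22.0×399/(299×2.0)
= 85.138 L

85.138 L


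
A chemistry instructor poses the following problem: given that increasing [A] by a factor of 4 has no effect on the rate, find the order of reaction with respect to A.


rate ∝ [A]^n
rate ∝ [A]^0
Order in A: 0

0


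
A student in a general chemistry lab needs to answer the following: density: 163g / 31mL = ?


ρ = mass/volume
= 163/31
= 5.258 g/mL

5.258 g/mL


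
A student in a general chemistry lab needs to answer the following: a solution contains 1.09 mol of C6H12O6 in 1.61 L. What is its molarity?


M = n/V = 1.09/1.61 = 0.677 mol/L

0.677 M


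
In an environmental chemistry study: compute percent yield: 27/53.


% yield = actual/theoretical × 100
= 27/53 × 100
= 50.94%

50.94%


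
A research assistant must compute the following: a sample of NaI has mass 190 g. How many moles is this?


M(NaI) = 149.89 g/mol
n = mass/M = 190/149.89 = 1.2676 mol

1.2676 mol


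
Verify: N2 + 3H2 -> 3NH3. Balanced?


Equation: N2 + 3H2 -> 3NH3
Check atoms: H: 6≠9, N: 2≠3
Not balanced

No, not balanced


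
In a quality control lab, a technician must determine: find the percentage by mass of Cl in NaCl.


M(NaCl) = 1×22.99 + 1×35.45 = 58.44 g/mol
Mass of Cl = 1 × 35.45 = 35.45 g/mol
% Cl = 35.45/58.44 × 100 = 60.66%

60.66%


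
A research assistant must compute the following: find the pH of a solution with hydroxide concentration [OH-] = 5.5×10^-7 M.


pOH = -log10([OH-]) = -log10(5.5×10^-7)
= 7 - log10(5.5) = 6.26
pH = 14 - pOH = 14 - 6.26 = 7.74

7.74


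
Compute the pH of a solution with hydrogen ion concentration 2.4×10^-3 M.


pH = -log10([H+]) = -log10(2.4×10^-3)
= 3 - log10(2.4)
= 3 - 0.38
= 2.62

2.62


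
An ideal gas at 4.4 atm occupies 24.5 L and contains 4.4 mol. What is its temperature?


PV = nRT  (R = 0.08206 L·atm/(mol·K))
T = PV/(nR) = 4.4×24.5/(4.4×0.08206)
= 107.80/0.361064
= 298.56 K

298.56 K


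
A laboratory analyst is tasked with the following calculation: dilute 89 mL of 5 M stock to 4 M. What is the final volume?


C1V1 = C2V2
5 × 89 = 4 × V2
V2 = 445/4 = 111.25 mL

111.25 mL


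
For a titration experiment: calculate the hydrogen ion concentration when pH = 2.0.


[H+] = 10^(-pH) = 10^(-2.0)
= 1.0×10^-2 M

1.0×10^-2 M


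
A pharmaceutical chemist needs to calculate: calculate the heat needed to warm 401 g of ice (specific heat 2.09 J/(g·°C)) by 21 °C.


q = mcΔT = 401 × 2.09 × 21
= 17599.89 J

17599.89 J


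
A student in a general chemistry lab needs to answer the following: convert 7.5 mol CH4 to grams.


M(CH4) = 16.04 g/mol
mass = n × M = 7.5 × 16.04 = 120.30 g

120.30 g


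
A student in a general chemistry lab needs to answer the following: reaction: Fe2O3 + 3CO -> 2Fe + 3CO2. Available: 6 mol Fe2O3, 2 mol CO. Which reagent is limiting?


Mole ratio available / coefficient:
  Fe2O3: 6/1 = 6.000
  CO: 2/3 = 0.667
Smaller ratio is limiting.

CO


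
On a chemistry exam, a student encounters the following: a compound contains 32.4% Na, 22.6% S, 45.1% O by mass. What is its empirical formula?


Assume 100 g sample. Moles of each element:
  Na: 32.4/22.99 = 1.409 mol
  S: 22.6/32.07 = 0.705 mol
  O: 45.1/16.0 = 2.819 mol
Divide by smallest (0.705):
  Na: 1.409/0.705 = 2.0
  S: 0.705/0.705 = 1.0
  O: 2.819/0.705 = 4.0
Empirical formula: Na2SO4

Na2SO4


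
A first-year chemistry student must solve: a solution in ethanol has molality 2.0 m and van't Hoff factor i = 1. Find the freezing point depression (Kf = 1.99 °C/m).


ΔTf = Kf × m × i
= 1.99 × 2.0 × 1
= 3.98 °C

3.98 °C


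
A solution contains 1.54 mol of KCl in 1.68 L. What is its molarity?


M = n/V = 1.54/1.68 = 0.917 mol/L

0.917 M


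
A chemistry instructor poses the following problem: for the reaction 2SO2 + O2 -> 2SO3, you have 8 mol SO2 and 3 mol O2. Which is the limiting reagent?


Mole ratio available / coefficient:
  SO2: 8/2 = 4.000
  O2: 3/1 = 3.000
Smaller ratio is limiting.

O2


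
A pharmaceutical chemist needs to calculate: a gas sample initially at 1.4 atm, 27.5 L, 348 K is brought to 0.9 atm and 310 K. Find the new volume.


P1V1/T1 = P2V2/T2
V2 = P1V1T2/(T1P2)
= 1.4×27.5×310/(348×0.9)
= 38.107 L

38.107 L


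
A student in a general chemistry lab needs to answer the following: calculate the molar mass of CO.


M(CO) = 1×12.01 + 1×16.0
= 12.01 + 16.0
= 28.01 g/mol

28.01 g/mol


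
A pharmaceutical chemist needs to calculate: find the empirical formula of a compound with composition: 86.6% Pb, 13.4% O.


Assume 100 g sample. Moles of each element:
  Pb: 86.6/207.2 = 0.418 mol
  O: 13.4/16.0 = 0.838 mol
Divide by smallest (0.418):
  Pb: 0.418/0.418 = 1.0
  O: 0.838/0.418 = 2.0
Empirical formula: PbO2

PbO2


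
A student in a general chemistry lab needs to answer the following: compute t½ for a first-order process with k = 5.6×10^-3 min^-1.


t½ = ln2/k = 0.693147/(5.6×10^-3 min^-1)
= 123.8 min

123.8 min


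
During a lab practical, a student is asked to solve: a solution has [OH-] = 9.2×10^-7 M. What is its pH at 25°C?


pOH = -log10([OH-]) = -log10(9.2×10^-7)
= 7 - log10(9.2) = 6.04
pH = 14 - pOH = 14 - 6.04 = 7.96

7.96


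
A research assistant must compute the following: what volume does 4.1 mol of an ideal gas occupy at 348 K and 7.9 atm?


PV = nRT  (R = 0.08206 L·atm/(mol·K))
V = nRT/P = 4.1×0.08206×348/7.9
= 14.821 L

14.821 L


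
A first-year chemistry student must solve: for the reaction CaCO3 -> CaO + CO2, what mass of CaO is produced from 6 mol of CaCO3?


Mole ratio CaO:CaCO3 = 1:1
n(CaO) = 6 × 1/1 = 6.000 mol
mass = 6.000 × 56.08 = 336.48 g

336.48 g


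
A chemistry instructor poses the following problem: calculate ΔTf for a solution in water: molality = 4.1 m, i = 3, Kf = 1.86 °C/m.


ΔTf = Kf × m × i
= 1.86 × 4.1 × 3
= 22.878 °C

22.878 °C


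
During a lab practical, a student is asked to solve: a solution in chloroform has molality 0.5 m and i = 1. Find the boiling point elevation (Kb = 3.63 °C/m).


ΔTb = Kb × m × i
= 3.63 × 0.5 × 1
= 1.815 °C

1.815 °C


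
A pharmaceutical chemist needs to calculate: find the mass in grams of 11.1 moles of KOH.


M(KOH) = 56.11 g/mol
mass = n × M = 11.1 × 56.11 = 622.82 g

622.82 g


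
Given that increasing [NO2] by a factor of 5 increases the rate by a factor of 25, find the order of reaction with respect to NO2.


rate ∝ [NO2]^n
5^n = 25 → n = 2
Order in NO2: 2

2


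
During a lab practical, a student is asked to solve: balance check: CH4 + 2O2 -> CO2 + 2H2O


Equation: CH4 + 2O2 -> CO2 + 2H2O
Check atoms: C: 1=1, H: 4=4, O: 4=4
Balanced

Yes, balanced


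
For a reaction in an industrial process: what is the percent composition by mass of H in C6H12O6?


M(C6H12O6) = 6×12.01 + 12×1.008 + 6×16.0 = 180.156 g/mol
Mass of H = 12 × 1.008 = 12.096 g/mol
% H = 12.096/180.156 × 100 = 6.71%

6.71%


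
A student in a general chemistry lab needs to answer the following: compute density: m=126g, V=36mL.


ρ = mass/volume
= 126/36
= 3.5 g/mL

3.5 g/mL


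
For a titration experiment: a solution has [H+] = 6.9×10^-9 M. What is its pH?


pH = -log10([H+]) = -log10(6.9×10^-9)
= 9 - log10(6.9)
= 9 - 0.84
= 8.16

8.16


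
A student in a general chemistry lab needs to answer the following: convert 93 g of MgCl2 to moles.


M(MgCl2) = 95.21 g/mol
n = mass/M = 93/95.21 = 0.9768 mol

0.9768 mol


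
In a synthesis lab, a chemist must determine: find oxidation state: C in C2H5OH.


2x + 6(+1) + (-2) = 0, so x = -2
Oxidation number: -2

-2


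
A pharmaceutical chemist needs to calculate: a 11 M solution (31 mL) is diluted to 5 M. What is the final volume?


C1V1 = C2V2
11 × 31 = 5 × V2
V2 = 341/5 = 68.2 mL

68.2 mL


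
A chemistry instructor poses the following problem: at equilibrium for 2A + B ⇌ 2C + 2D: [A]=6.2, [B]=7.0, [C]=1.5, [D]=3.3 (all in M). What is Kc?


Kc = [C]^2[D]^2/([A]^2[B])
= (1.5^2 × 3.3^2)/(6.2^2 × 7.0^1)
= 24.5025/269.08
= 0.09106

0.09106


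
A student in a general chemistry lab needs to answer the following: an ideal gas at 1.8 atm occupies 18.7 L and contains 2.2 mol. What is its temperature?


PV = nRT  (R = 0.08206 L·atm/(mol·K))
T = PV/(nR) = 1.8×18.7/(2.2×0.08206)
= 33.66/0.180532
= 186.45 K

186.45 K


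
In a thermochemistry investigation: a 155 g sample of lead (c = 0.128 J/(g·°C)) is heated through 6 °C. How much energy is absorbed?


q = mcΔT = 155 × 0.128 × 6
= 119.04 J

119.04 J


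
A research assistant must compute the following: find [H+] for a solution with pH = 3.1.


[H+] = 10^(-pH) = 10^(-3.1)
= 7.94×10^-4 M

7.94×10^-4 M


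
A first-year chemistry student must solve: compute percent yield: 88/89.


% yield = actual/theoretical × 100
= 88/89 × 100
= 98.88%

98.88%


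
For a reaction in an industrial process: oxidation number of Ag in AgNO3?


Ag is +1
Oxidation number: +1

+1


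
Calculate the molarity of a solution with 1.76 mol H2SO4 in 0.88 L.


M = n/V = 1.76/0.88 = 2.000 mol/L

2.000 M


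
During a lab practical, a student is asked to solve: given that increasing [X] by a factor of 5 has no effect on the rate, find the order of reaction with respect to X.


rate ∝ [X]^n
rate ∝ [X]^0
Order in X: 0

0


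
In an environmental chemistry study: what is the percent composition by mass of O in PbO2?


M(PbO2) = 1×207.2 + 2×16.0 = 239.20 g/mol
Mass of O = 2 × 16.0 = 32.00 g/mol
% O = 32.00/239.20 × 100 = 13.38%

13.38%


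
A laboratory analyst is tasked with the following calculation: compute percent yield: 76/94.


% yield = actual/theoretical × 100
= 76/94 × 100
= 80.85%

80.85%


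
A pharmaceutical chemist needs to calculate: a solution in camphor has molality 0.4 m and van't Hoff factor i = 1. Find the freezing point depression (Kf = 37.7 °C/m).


ΔTf = Kf × m × i
= 37.7 × 0.4 × 1
= 15.08 °C

15.08 °C


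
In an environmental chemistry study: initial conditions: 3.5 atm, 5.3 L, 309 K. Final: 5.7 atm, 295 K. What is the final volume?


P1V1/T1 = P2V2/T2
V2 = P1V1T2/(T1P2)
= 3.5×5.3×295/(309×5.7)
= 3.107 L

3.107 L


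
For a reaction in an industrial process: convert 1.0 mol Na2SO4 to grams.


M(Na2SO4) = 142.05 g/mol
mass = n × M = 1.0 × 142.05 = 142.05 g

142.05 g


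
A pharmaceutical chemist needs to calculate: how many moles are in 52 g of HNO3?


M(HNO3) = 63.02 g/mol
n = mass/M = 52/63.02 = 0.8251 mol

0.8251 mol


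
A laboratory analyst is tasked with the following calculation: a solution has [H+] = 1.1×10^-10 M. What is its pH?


pH = -log10([H+]) = -log10(1.1×10^-10)
= 10 - log10(1.1)
= 10 - 0.04
= 9.96

9.96


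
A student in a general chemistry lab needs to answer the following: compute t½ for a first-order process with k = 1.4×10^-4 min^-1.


t½ = ln2/k = 0.693147/(1.4×10^-4 min^-1)
= 4951 min

4951 min


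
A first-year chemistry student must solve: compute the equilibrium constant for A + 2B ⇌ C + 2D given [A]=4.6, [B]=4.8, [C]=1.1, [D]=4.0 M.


Kc = [C][D]^2/([A][B]^2)
= (1.1^1 × 4.0^2)/(4.6^1 × 4.8^2)
= 17.6/105.984
= 0.1661

0.1661
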